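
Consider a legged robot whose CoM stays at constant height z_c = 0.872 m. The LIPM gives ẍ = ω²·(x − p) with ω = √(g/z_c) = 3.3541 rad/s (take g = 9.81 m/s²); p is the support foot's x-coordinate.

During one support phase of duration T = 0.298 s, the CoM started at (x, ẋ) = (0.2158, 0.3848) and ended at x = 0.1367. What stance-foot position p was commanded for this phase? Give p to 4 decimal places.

ωT = 3.3541·0.298 = 0.999522; cosh(ωT) = 1.542519, sinh(ωT) = 1.174463
x(T) = p + (x₀−p)·cosh(ωT) + (ẋ₀/ω)·sinh(ωT) ⇒ p·(1 − cosh) = x(T) − x₀·cosh − (ẋ₀/ω)·sinh
numerator   = 0.1367 − (0.2158)·1.542519 − (0.3848/3.3541)·1.174463 = -0.330916
denominator = 1 − 1.542519 = -0.542519
p = -0.330916 / -0.542519 = 0.6100

p = 0.6100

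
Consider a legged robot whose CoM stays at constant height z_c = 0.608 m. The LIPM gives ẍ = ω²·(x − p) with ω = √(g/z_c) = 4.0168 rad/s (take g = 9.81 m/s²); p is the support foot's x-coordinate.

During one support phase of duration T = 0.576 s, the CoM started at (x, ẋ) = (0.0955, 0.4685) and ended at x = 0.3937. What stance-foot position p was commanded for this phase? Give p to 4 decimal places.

ωT = 4.0168·0.576 = 2.313677; cosh(ωT) = 5.105216, sinh(ωT) = 5.006319
x(T) = p + (x₀−p)·cosh(ωT) + (ẋ₀/ω)·sinh(ωT) ⇒ p·(1 − cosh) = x(T) − x₀·cosh − (ẋ₀/ω)·sinh
numerator   = 0.3937 − (0.0955)·5.105216 − (0.4685/4.0168)·5.006319 = -0.677761
denominator = 1 − 5.105216 = -4.105216
p = -0.677761 / -4.105216 = 0.1651

p = 0.1651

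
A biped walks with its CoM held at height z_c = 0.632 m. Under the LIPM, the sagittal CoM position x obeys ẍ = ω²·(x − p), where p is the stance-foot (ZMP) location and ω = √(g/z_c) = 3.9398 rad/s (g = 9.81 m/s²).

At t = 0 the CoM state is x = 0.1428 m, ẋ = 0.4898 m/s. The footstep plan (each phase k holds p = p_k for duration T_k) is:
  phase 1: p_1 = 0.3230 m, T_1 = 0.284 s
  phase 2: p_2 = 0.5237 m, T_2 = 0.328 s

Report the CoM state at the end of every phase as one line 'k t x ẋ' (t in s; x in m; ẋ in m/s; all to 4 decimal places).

phase 1: p=0.3230, T=0.284, ωT=1.118903, cosh=1.694066, sinh=1.367428; start (x,ẋ)=(0.142800, 0.489800) → end (x,ẋ)=(0.187729, -0.141055)
phase 2: p=0.5237, T=0.328, ωT=1.292254, cosh=1.957818, sinh=1.683167; start (x,ẋ)=(0.187729, -0.141055) → end (x,ẋ)=(-0.194331, -2.504096)

1 0.2840 0.1877 -0.1411
2 0.6120 -0.1943 -2.5041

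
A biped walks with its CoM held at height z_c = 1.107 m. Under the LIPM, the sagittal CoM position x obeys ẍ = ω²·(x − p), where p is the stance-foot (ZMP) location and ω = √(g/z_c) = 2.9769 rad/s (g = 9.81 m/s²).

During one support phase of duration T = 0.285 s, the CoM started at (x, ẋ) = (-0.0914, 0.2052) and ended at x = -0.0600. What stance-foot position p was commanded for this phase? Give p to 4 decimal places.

p = -0.0015

ωT = 2.9769·0.285 = 0.848416; cosh(ωT) = 1.382019, sinh(ωT) = 0.953926
x(T) = p + (x₀−p)·cosh(ωT) + (ẋ₀/ω)·sinh(ωT) ⇒ p·(1 − cosh) = x(T) − x₀·cosh − (ẋ₀/ω)·sinh
numerator   = -0.0600 − (-0.0914)·1.382019 − (0.2052/2.9769)·0.953926 = 0.000562
denominator = 1 − 1.382019 = -0.382019
p = 0.000562 / -0.382019 = -0.0015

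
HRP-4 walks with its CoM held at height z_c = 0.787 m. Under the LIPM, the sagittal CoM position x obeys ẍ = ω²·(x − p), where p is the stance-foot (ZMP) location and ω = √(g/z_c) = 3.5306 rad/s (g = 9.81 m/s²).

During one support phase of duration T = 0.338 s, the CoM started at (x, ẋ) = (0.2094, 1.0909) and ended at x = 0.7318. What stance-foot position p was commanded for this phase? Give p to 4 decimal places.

p = 0.1348

ωT = 3.5306·0.338 = 1.193343; cosh(ωT) = 1.800647, sinh(ωT) = 1.497441
x(T) = p + (x₀−p)·cosh(ωT) + (ẋ₀/ω)·sinh(ωT) ⇒ p·(1 − cosh) = x(T) − x₀·cosh − (ẋ₀/ω)·sinh
numerator   = 0.7318 − (0.2094)·1.800647 − (1.0909/3.5306)·1.497441 = -0.107941
denominator = 1 − 1.800647 = -0.800647
p = -0.107941 / -0.800647 = 0.1348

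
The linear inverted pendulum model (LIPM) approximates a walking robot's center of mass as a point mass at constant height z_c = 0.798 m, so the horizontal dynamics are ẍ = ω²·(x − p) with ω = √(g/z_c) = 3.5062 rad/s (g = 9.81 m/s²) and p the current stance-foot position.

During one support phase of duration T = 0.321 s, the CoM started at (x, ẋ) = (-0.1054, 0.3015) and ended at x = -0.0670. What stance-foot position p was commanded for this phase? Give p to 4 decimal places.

p = 0.0086

ωT = 3.5062·0.321 = 1.125490; cosh(ωT) = 1.703110, sinh(ωT) = 1.378617
x(T) = p + (x₀−p)·cosh(ωT) + (ẋ₀/ω)·sinh(ωT) ⇒ p·(1 − cosh) = x(T) − x₀·cosh − (ẋ₀/ω)·sinh
numerator   = -0.0670 − (-0.1054)·1.703110 − (0.3015/3.5062)·1.378617 = -0.006040
denominator = 1 − 1.703110 = -0.703110
p = -0.006040 / -0.703110 = 0.0086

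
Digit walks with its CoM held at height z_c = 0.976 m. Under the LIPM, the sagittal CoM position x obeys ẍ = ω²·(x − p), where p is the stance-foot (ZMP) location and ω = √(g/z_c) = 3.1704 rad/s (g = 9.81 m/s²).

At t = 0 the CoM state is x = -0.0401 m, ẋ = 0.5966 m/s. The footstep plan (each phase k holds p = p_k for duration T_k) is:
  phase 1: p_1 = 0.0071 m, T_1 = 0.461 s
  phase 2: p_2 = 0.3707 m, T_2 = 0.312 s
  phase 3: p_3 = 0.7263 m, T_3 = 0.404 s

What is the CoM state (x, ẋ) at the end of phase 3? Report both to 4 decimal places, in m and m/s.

x = 1.1981, ẋ = 1.9459

phase 1: p=0.0071, T=0.461, ωT=1.461554, cosh=2.272267, sinh=2.040391; start (x,ẋ)=(-0.040100, 0.596600) → end (x,ẋ)=(0.283806, 1.050304)
phase 2: p=0.3707, T=0.312, ωT=0.989165, cosh=1.530437, sinh=1.158550; start (x,ẋ)=(0.283806, 1.050304) → end (x,ẋ)=(0.621524, 1.288258)
phase 3: p=0.7263, T=0.404, ωT=1.280842, cosh=1.938736, sinh=1.660932; start (x,ẋ)=(0.621524, 1.288258) → end (x,ẋ)=(1.198069, 1.945859)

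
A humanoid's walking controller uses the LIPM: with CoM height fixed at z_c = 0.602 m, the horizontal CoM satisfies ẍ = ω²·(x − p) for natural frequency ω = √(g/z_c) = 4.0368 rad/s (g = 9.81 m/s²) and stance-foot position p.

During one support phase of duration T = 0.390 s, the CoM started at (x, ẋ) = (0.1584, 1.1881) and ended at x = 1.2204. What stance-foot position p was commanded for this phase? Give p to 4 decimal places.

ωT = 4.0368·0.390 = 1.574352; cosh(ωT) = 2.517377, sinh(ωT) = 2.310235
x(T) = p + (x₀−p)·cosh(ωT) + (ẋ₀/ω)·sinh(ωT) ⇒ p·(1 − cosh) = x(T) − x₀·cosh − (ẋ₀/ω)·sinh
numerator   = 1.2204 − (0.1584)·2.517377 − (1.1881/4.0368)·2.310235 = 0.141705
denominator = 1 − 2.517377 = -1.517377
p = 0.141705 / -1.517377 = -0.0934

p = -0.0934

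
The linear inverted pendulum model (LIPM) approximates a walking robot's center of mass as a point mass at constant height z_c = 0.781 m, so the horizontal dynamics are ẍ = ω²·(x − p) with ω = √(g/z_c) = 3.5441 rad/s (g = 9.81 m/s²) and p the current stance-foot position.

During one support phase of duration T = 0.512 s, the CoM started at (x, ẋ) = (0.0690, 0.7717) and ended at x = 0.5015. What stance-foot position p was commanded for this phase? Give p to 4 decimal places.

ωT = 3.5441·0.512 = 1.814579; cosh(ωT) = 3.150700, sinh(ωT) = 2.987793
x(T) = p + (x₀−p)·cosh(ωT) + (ẋ₀/ω)·sinh(ωT) ⇒ p·(1 − cosh) = x(T) − x₀·cosh − (ẋ₀/ω)·sinh
numerator   = 0.5015 − (0.0690)·3.150700 − (0.7717/3.5441)·2.987793 = -0.366467
denominator = 1 − 3.150700 = -2.150700
p = -0.366467 / -2.150700 = 0.1704

p = 0.1704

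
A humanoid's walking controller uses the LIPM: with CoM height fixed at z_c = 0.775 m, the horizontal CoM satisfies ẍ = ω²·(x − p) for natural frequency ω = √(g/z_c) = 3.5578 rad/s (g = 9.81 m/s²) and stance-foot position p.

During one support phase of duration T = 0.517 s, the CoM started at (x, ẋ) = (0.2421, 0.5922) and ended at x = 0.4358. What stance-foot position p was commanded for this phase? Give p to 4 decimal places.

p = 0.3844

ωT = 3.5578·0.517 = 1.839383; cosh(ωT) = 3.225784, sinh(ωT) = 3.066868
x(T) = p + (x₀−p)·cosh(ωT) + (ẋ₀/ω)·sinh(ωT) ⇒ p·(1 − cosh) = x(T) − x₀·cosh − (ẋ₀/ω)·sinh
numerator   = 0.4358 − (0.2421)·3.225784 − (0.5922/3.5578)·3.066868 = -0.855646
denominator = 1 − 3.225784 = -2.225784
p = -0.855646 / -2.225784 = 0.3844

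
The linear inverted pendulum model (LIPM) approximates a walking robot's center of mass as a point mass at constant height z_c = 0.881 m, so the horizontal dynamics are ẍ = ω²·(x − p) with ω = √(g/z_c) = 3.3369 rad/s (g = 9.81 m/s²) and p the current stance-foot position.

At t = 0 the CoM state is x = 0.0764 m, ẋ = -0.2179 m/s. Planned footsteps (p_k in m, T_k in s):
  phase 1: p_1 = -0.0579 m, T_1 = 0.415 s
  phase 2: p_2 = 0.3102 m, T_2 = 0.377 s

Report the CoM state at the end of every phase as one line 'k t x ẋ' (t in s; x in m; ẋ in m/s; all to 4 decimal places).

1 0.4150 0.1049 0.3764
2 0.7920 0.1022 -0.3922

phase 1: p=-0.0579, T=0.415, ωT=1.384813, cosh=2.122226, sinh=1.871855; start (x,ẋ)=(0.076400, -0.217900) → end (x,ẋ)=(0.104883, 0.376431)
phase 2: p=0.3102, T=0.377, ωT=1.258011, cosh=1.901318, sinh=1.617099; start (x,ẋ)=(0.104883, 0.376431) → end (x,ẋ)=(0.102249, -0.392199)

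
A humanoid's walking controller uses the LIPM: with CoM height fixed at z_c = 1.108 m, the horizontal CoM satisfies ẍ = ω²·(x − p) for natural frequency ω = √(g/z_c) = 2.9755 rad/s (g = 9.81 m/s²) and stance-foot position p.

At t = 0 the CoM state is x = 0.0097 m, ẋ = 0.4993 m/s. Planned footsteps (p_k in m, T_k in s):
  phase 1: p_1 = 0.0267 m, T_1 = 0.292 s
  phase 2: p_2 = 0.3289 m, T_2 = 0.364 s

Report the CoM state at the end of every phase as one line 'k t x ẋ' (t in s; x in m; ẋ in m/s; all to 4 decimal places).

1 0.2920 0.1677 0.6502
2 0.6560 0.3493 0.4432

phase 1: p=0.0267, T=0.292, ωT=0.868846, cosh=1.401797, sinh=0.982361; start (x,ẋ)=(0.009700, 0.499300) → end (x,ẋ)=(0.167713, 0.650226)
phase 2: p=0.3289, T=0.364, ωT=1.083082, cosh=1.646160, sinh=1.307609; start (x,ẋ)=(0.167713, 0.650226) → end (x,ẋ)=(0.349308, 0.443232)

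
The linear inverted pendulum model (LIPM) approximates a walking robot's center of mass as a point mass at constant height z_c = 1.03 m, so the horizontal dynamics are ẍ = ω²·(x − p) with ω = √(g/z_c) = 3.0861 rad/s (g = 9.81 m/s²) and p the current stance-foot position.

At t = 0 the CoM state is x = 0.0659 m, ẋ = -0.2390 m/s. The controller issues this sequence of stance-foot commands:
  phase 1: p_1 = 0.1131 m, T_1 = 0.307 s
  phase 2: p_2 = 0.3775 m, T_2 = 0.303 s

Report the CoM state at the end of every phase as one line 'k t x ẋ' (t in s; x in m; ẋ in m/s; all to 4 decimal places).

1 0.3070 -0.0418 -0.5141
2 0.6100 -0.4183 -2.1499

phase 1: p=0.1131, T=0.307, ωT=0.947433, cosh=1.483408, sinh=1.095672; start (x,ẋ)=(0.065900, -0.239000) → end (x,ẋ)=(-0.041770, -0.514134)
phase 2: p=0.3775, T=0.303, ωT=0.935088, cosh=1.469995, sinh=1.077444; start (x,ẋ)=(-0.041770, -0.514134) → end (x,ẋ)=(-0.418324, -2.149889)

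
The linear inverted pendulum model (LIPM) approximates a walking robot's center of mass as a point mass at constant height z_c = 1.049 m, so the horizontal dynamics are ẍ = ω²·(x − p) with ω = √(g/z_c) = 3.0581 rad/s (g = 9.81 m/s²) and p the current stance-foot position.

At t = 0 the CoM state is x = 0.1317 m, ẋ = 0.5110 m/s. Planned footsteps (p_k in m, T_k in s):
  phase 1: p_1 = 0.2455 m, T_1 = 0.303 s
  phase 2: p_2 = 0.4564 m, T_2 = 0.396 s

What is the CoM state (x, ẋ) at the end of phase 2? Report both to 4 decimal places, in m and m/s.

x = 0.2804, ẋ = -0.2448

phase 1: p=0.2455, T=0.303, ωT=0.926604, cosh=1.460907, sinh=1.065011; start (x,ẋ)=(0.131700, 0.511000) → end (x,ẋ)=(0.257209, 0.375887)
phase 2: p=0.4564, T=0.396, ωT=1.211008, cosh=1.827381, sinh=1.529484; start (x,ẋ)=(0.257209, 0.375887) → end (x,ẋ)=(0.280399, -0.244790)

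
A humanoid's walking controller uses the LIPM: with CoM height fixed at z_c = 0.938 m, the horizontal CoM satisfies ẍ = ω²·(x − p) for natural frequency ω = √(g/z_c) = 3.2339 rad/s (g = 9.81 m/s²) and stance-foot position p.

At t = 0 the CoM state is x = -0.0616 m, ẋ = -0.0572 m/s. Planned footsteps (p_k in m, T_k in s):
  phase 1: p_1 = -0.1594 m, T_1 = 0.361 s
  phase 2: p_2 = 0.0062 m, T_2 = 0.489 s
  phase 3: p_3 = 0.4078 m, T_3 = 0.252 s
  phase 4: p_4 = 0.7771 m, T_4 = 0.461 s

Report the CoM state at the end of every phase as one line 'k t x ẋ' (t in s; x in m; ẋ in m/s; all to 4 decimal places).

phase 1: p=-0.1594, T=0.361, ωT=1.167438, cosh=1.762456, sinh=1.451292; start (x,ẋ)=(-0.061600, -0.057200) → end (x,ẋ)=(-0.012702, 0.358196)
phase 2: p=0.0062, T=0.489, ωT=1.581377, cosh=2.533669, sinh=2.327977; start (x,ẋ)=(-0.012702, 0.358196) → end (x,ẋ)=(0.216162, 0.765248)
phase 3: p=0.4078, T=0.252, ωT=0.814943, cosh=1.350856, sinh=0.908191; start (x,ẋ)=(0.216162, 0.765248) → end (x,ẋ)=(0.363834, 0.470901)
phase 4: p=0.7771, T=0.461, ωT=1.490828, cosh=2.332978, sinh=2.107792; start (x,ẋ)=(0.363834, 0.470901) → end (x,ẋ)=(0.119882, -1.718384)

1 0.3610 -0.0127 0.3582
2 0.8500 0.2162 0.7652
3 1.1020 0.3638 0.4709
4 1.5630 0.1199 -1.7184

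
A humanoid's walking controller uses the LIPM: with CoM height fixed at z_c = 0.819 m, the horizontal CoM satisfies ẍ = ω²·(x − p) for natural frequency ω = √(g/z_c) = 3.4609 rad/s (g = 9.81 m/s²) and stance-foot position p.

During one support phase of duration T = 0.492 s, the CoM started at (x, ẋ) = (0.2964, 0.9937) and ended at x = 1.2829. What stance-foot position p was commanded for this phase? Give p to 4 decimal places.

p = 0.1740

ωT = 3.4609·0.492 = 1.702763; cosh(ωT) = 2.835636, sinh(ωT) = 2.653456
x(T) = p + (x₀−p)·cosh(ωT) + (ẋ₀/ω)·sinh(ωT) ⇒ p·(1 − cosh) = x(T) − x₀·cosh − (ẋ₀/ω)·sinh
numerator   = 1.2829 − (0.2964)·2.835636 − (0.9937/3.4609)·2.653456 = -0.319448
denominator = 1 − 2.835636 = -1.835636
p = -0.319448 / -1.835636 = 0.1740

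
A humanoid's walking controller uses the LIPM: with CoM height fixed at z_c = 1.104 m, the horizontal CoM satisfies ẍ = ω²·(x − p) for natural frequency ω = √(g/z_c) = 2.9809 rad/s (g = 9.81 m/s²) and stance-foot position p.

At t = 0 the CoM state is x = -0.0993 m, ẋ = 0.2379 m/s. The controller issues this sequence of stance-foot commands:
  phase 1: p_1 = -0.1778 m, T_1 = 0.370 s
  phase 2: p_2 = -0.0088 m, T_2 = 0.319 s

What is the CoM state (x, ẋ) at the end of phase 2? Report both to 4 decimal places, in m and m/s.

x = 0.3570, ẋ = 1.2856

phase 1: p=-0.1778, T=0.370, ωT=1.102933, cosh=1.672443, sinh=1.340547; start (x,ẋ)=(-0.099300, 0.237900) → end (x,ẋ)=(0.060473, 0.711563)
phase 2: p=-0.0088, T=0.319, ωT=0.950907, cosh=1.487223, sinh=1.100833; start (x,ẋ)=(0.060473, 0.711563) → end (x,ẋ)=(0.357002, 1.285572)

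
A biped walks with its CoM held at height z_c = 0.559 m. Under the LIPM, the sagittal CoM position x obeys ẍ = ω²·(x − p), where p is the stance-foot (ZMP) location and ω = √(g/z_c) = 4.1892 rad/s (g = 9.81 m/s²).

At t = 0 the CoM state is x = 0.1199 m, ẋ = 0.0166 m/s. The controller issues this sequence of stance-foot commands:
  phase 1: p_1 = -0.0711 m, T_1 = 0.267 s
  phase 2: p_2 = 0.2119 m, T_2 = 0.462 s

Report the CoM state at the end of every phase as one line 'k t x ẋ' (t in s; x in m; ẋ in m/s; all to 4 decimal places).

phase 1: p=-0.0711, T=0.267, ωT=1.118516, cosh=1.693537, sinh=1.366773; start (x,ẋ)=(0.119900, 0.016600) → end (x,ẋ)=(0.257782, 1.121719)
phase 2: p=0.2119, T=0.462, ωT=1.935410, cosh=3.535626, sinh=3.391261; start (x,ẋ)=(0.257782, 1.121719) → end (x,ẋ)=(1.282179, 4.617802)

1 0.2670 0.2578 1.1217
2 0.7290 1.2822 4.6178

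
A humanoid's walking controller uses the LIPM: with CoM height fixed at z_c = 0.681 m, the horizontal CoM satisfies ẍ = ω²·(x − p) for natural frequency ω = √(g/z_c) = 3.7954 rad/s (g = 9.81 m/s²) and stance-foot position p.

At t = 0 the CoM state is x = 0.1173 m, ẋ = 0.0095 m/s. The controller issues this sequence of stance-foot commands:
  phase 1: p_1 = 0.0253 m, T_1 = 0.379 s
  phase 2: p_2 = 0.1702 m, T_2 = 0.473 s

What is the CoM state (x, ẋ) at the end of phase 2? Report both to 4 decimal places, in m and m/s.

phase 1: p=0.0253, T=0.379, ωT=1.438457, cosh=2.225740, sinh=1.988446; start (x,ẋ)=(0.117300, 0.009500) → end (x,ẋ)=(0.235045, 0.715464)
phase 2: p=0.1702, T=0.473, ωT=1.795224, cosh=3.093457, sinh=2.927367; start (x,ẋ)=(0.235045, 0.715464) → end (x,ẋ)=(0.922629, 2.933722)

x = 0.9226, ẋ = 2.9337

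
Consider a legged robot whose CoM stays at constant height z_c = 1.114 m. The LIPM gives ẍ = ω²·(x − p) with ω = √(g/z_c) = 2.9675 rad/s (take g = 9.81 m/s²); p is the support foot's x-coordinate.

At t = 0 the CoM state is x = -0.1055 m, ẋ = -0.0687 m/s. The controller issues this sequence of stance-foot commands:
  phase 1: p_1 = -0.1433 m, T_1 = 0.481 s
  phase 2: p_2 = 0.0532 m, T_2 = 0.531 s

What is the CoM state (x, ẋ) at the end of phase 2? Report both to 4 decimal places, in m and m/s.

x = -0.2930, ẋ = -0.9157

phase 1: p=-0.1433, T=0.481, ωT=1.427367, cosh=2.203826, sinh=1.963887; start (x,ẋ)=(-0.105500, -0.068700) → end (x,ẋ)=(-0.105461, 0.068889)
phase 2: p=0.0532, T=0.531, ωT=1.575743, cosh=2.520592, sinh=2.313738; start (x,ẋ)=(-0.105461, 0.068889) → end (x,ẋ)=(-0.293007, -0.915727)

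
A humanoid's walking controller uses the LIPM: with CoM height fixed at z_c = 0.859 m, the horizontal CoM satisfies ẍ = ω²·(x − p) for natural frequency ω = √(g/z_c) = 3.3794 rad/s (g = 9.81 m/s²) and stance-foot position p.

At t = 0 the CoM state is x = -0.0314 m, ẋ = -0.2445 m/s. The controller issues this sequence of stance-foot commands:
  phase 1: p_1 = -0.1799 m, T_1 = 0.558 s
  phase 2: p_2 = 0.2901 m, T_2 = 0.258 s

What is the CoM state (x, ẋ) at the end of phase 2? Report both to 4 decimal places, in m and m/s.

x = 0.2370, ẋ = 0.4373

phase 1: p=-0.1799, T=0.558, ωT=1.885705, cosh=3.371361, sinh=3.219639; start (x,ẋ)=(-0.031400, -0.244500) → end (x,ẋ)=(0.087806, 0.791449)
phase 2: p=0.2901, T=0.258, ωT=0.871885, cosh=1.404789, sinh=0.986626; start (x,ẋ)=(0.087806, 0.791449) → end (x,ẋ)=(0.236985, 0.437328)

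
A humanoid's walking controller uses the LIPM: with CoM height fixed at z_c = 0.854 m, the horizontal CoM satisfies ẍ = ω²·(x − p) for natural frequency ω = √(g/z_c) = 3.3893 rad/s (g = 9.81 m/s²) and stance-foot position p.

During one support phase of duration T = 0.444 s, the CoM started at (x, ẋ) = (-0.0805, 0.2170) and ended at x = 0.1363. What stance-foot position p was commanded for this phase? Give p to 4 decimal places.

ωT = 3.3893·0.444 = 1.504849; cosh(ωT) = 2.362763, sinh(ωT) = 2.140712
x(T) = p + (x₀−p)·cosh(ωT) + (ẋ₀/ω)·sinh(ωT) ⇒ p·(1 − cosh) = x(T) − x₀·cosh − (ẋ₀/ω)·sinh
numerator   = 0.1363 − (-0.0805)·2.362763 − (0.2170/3.3893)·2.140712 = 0.189443
denominator = 1 − 2.362763 = -1.362763
p = 0.189443 / -1.362763 = -0.1390

p = -0.1390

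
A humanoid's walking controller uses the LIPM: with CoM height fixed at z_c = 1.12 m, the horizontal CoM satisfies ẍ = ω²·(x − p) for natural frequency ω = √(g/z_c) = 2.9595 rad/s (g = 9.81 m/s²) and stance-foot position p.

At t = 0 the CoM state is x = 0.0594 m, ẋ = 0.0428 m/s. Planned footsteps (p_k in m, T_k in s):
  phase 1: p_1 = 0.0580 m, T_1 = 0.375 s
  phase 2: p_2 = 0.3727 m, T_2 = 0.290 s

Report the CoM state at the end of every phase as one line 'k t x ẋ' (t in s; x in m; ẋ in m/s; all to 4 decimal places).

phase 1: p=0.0580, T=0.375, ωT=1.109812, cosh=1.681705, sinh=1.352084; start (x,ẋ)=(0.059400, 0.042800) → end (x,ẋ)=(0.079908, 0.077579)
phase 2: p=0.3727, T=0.290, ωT=0.858255, cosh=1.391471, sinh=0.967570; start (x,ẋ)=(0.079908, 0.077579) → end (x,ẋ)=(-0.009348, -0.730467)

1 0.3750 0.0799 0.0776
2 0.6650 -0.0093 -0.7305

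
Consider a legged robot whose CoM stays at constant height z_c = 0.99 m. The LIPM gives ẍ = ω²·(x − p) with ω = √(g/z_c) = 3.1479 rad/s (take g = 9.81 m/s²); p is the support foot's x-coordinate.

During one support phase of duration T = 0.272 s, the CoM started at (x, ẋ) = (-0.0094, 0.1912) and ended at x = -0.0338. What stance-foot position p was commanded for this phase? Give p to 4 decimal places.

p = 0.2037

ωT = 3.1479·0.272 = 0.856229; cosh(ωT) = 1.389513, sinh(ωT) = 0.964752
x(T) = p + (x₀−p)·cosh(ωT) + (ẋ₀/ω)·sinh(ωT) ⇒ p·(1 − cosh) = x(T) − x₀·cosh − (ẋ₀/ω)·sinh
numerator   = -0.0338 − (-0.0094)·1.389513 − (0.1912/3.1479)·0.964752 = -0.079337
denominator = 1 − 1.389513 = -0.389513
p = -0.079337 / -0.389513 = 0.2037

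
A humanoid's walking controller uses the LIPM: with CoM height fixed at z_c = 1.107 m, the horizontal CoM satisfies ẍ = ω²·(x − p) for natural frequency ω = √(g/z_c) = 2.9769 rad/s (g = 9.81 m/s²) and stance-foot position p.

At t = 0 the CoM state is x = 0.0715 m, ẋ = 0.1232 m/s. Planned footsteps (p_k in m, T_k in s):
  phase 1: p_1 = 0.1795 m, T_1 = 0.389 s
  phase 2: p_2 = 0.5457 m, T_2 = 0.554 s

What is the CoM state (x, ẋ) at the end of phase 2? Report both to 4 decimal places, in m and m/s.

phase 1: p=0.1795, T=0.389, ωT=1.158014, cosh=1.748857, sinh=1.434748; start (x,ẋ)=(0.071500, 0.123200) → end (x,ẋ)=(0.050001, -0.245820)
phase 2: p=0.5457, T=0.554, ωT=1.649203, cosh=2.697516, sinh=2.505313; start (x,ẋ)=(0.050001, -0.245820) → end (x,ẋ)=(-0.998334, -4.360059)

x = -0.9983, ẋ = -4.3601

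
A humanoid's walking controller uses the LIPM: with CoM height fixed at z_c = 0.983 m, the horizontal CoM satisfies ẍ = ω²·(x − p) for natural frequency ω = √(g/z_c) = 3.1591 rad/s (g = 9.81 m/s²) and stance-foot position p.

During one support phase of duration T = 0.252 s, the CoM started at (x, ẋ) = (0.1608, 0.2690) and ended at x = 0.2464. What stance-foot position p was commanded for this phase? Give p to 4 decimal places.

ωT = 3.1591·0.252 = 0.796093; cosh(ωT) = 1.333975, sinh(ωT) = 0.882888
x(T) = p + (x₀−p)·cosh(ωT) + (ẋ₀/ω)·sinh(ωT) ⇒ p·(1 − cosh) = x(T) − x₀·cosh − (ẋ₀/ω)·sinh
numerator   = 0.2464 − (0.1608)·1.333975 − (0.2690/3.1591)·0.882888 = -0.043282
denominator = 1 − 1.333975 = -0.333975
p = -0.043282 / -0.333975 = 0.1296

p = 0.1296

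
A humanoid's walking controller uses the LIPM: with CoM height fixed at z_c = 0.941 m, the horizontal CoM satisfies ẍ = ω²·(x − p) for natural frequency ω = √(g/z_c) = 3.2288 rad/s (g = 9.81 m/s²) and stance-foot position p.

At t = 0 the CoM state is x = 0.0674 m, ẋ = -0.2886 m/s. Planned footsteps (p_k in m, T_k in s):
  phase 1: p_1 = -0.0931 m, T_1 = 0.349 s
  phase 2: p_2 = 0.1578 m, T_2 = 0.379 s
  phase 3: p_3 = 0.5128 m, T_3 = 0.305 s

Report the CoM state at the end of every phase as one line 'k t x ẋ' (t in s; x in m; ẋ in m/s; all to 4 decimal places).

1 0.3490 0.0571 0.2236
2 0.7280 0.0794 -0.0919
3 1.0330 -0.1811 -1.7521

phase 1: p=-0.0931, T=0.349, ωT=1.126851, cosh=1.704988, sinh=1.380936; start (x,ẋ)=(0.067400, -0.288600) → end (x,ẋ)=(0.057118, 0.223572)
phase 2: p=0.1578, T=0.379, ωT=1.223715, cosh=1.846965, sinh=1.552830; start (x,ẋ)=(0.057118, 0.223572) → end (x,ẋ)=(0.079367, -0.091865)
phase 3: p=0.5128, T=0.305, ωT=0.984784, cosh=1.525377, sinh=1.151857; start (x,ẋ)=(0.079367, -0.091865) → end (x,ẋ)=(-0.181120, -1.752115)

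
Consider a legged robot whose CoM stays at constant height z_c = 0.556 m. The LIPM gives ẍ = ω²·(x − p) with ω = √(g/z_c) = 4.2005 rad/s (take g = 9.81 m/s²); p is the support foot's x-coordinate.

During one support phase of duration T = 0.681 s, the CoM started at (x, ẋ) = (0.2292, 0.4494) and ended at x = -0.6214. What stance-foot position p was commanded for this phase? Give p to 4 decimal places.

p = 0.4587

ωT = 4.2005·0.681 = 2.860540; cosh(ωT) = 8.764103, sinh(ωT) = 8.706865
x(T) = p + (x₀−p)·cosh(ωT) + (ẋ₀/ω)·sinh(ωT) ⇒ p·(1 − cosh) = x(T) − x₀·cosh − (ẋ₀/ω)·sinh
numerator   = -0.6214 − (0.2292)·8.764103 − (0.4494/4.2005)·8.706865 = -3.561656
denominator = 1 − 8.764103 = -7.764103
p = -3.561656 / -7.764103 = 0.4587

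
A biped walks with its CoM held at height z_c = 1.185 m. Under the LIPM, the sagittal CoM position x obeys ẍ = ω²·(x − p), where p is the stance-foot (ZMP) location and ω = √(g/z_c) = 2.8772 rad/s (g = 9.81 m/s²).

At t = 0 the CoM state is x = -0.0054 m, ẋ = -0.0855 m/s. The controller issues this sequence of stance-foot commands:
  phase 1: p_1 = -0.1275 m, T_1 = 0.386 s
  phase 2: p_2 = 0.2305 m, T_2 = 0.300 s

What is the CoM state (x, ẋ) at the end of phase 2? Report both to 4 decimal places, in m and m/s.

phase 1: p=-0.1275, T=0.386, ωT=1.110599, cosh=1.682769, sinh=1.353408; start (x,ẋ)=(-0.005400, -0.085500) → end (x,ẋ)=(0.037748, 0.331584)
phase 2: p=0.2305, T=0.300, ωT=0.863160, cosh=1.396234, sinh=0.974407; start (x,ẋ)=(0.037748, 0.331584) → end (x,ẋ)=(0.073669, -0.077425)

x = 0.0737, ẋ = -0.0774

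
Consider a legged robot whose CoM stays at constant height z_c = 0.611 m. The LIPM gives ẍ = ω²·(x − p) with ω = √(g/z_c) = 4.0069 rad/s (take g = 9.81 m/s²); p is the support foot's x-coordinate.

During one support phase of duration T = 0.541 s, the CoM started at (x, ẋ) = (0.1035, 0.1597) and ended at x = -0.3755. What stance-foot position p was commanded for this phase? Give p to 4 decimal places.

ωT = 4.0069·0.541 = 2.167733; cosh(ωT) = 4.426444, sinh(ωT) = 4.312007
x(T) = p + (x₀−p)·cosh(ωT) + (ẋ₀/ω)·sinh(ωT) ⇒ p·(1 − cosh) = x(T) − x₀·cosh − (ẋ₀/ω)·sinh
numerator   = -0.3755 − (0.1035)·4.426444 − (0.1597/4.0069)·4.312007 = -1.005497
denominator = 1 − 4.426444 = -3.426444
p = -1.005497 / -3.426444 = 0.2935

p = 0.2935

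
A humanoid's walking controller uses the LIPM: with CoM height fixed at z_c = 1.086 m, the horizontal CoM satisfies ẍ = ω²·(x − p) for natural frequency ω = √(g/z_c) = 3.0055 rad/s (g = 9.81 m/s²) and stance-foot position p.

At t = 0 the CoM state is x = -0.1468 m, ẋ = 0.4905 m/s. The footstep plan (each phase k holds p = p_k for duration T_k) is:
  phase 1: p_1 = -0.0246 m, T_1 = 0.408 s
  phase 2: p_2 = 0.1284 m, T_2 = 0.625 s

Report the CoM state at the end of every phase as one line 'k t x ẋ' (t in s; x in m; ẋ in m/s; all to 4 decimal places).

phase 1: p=-0.0246, T=0.408, ωT=1.226244, cosh=1.850898, sinh=1.557506; start (x,ẋ)=(-0.146800, 0.490500) → end (x,ẋ)=(0.003406, 0.335837)
phase 2: p=0.1284, T=0.625, ωT=1.878437, cosh=3.348051, sinh=3.195222; start (x,ẋ)=(0.003406, 0.335837) → end (x,ẋ)=(0.066952, -0.075944)

1 0.4080 0.0034 0.3358
2 1.0330 0.0670 -0.0759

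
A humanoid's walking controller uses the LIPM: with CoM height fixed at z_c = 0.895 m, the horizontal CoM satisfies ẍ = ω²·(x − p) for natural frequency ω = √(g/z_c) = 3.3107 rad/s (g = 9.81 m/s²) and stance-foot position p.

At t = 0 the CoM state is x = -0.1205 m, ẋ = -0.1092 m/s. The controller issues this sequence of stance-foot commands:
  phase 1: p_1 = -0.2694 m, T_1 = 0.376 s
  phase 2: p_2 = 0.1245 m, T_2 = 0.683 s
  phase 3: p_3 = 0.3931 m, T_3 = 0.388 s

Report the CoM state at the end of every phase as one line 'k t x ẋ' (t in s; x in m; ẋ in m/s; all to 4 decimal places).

phase 1: p=-0.2694, T=0.376, ωT=1.244823, cosh=1.880156, sinh=1.592165; start (x,ẋ)=(-0.120500, -0.109200) → end (x,ẋ)=(-0.041961, 0.579565)
phase 2: p=0.1245, T=0.683, ωT=2.261208, cosh=4.849449, sinh=4.745224; start (x,ẋ)=(-0.041961, 0.579565) → end (x,ẋ)=(0.147949, 0.195475)
phase 3: p=0.3931, T=0.388, ωT=1.284552, cosh=1.944911, sinh=1.668136; start (x,ẋ)=(0.147949, 0.195475) → end (x,ẋ)=(0.014795, -0.973717)

1 0.3760 -0.0420 0.5796
2 1.0590 0.1479 0.1955
3 1.4470 0.0148 -0.9737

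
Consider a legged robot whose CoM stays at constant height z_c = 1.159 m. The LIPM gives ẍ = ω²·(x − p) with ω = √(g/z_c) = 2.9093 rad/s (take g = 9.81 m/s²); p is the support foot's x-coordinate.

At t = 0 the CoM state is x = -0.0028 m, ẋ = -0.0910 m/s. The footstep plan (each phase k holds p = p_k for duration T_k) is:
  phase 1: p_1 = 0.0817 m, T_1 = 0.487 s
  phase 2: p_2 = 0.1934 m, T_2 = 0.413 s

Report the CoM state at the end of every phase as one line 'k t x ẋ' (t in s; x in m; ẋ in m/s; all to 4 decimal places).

1 0.4870 -0.1635 -0.6758
2 0.9000 -0.8049 -2.7954

phase 1: p=0.0817, T=0.487, ωT=1.416829, cosh=2.183252, sinh=1.940771; start (x,ẋ)=(-0.002800, -0.091000) → end (x,ẋ)=(-0.163490, -0.675787)
phase 2: p=0.1934, T=0.413, ωT=1.201541, cosh=1.812984, sinh=1.512253; start (x,ẋ)=(-0.163490, -0.675787) → end (x,ẋ)=(-0.804910, -2.795364)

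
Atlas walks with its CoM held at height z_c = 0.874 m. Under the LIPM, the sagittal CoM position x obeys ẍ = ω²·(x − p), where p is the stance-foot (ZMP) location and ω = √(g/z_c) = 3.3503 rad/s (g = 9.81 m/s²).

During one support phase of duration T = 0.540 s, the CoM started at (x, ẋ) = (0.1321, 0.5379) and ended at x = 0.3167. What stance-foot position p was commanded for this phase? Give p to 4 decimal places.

ωT = 3.3503·0.540 = 1.809162; cosh(ωT) = 3.134560, sinh(ωT) = 2.970769
x(T) = p + (x₀−p)·cosh(ωT) + (ẋ₀/ω)·sinh(ωT) ⇒ p·(1 − cosh) = x(T) − x₀·cosh − (ẋ₀/ω)·sinh
numerator   = 0.3167 − (0.1321)·3.134560 − (0.5379/3.3503)·2.970769 = -0.574341
denominator = 1 − 3.134560 = -2.134560
p = -0.574341 / -2.134560 = 0.2691

p = 0.2691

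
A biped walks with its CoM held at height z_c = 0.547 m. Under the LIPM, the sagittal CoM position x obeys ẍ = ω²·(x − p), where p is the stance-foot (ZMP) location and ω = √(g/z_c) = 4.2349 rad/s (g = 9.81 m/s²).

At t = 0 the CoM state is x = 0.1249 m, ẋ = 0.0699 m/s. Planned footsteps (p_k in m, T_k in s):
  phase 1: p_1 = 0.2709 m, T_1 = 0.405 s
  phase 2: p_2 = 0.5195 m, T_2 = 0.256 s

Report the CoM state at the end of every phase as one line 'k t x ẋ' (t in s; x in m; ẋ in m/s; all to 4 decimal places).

1 0.4050 -0.1035 -1.4619
2 0.6610 -0.9590 -5.8633

phase 1: p=0.2709, T=0.405, ωT=1.715135, cosh=2.868681, sinh=2.688742; start (x,ẋ)=(0.124900, 0.069900) → end (x,ẋ)=(-0.103548, -1.461916)
phase 2: p=0.5195, T=0.256, ωT=1.084134, cosh=1.647537, sinh=1.309342; start (x,ẋ)=(-0.103548, -1.461916) → end (x,ẋ)=(-0.958988, -5.863320)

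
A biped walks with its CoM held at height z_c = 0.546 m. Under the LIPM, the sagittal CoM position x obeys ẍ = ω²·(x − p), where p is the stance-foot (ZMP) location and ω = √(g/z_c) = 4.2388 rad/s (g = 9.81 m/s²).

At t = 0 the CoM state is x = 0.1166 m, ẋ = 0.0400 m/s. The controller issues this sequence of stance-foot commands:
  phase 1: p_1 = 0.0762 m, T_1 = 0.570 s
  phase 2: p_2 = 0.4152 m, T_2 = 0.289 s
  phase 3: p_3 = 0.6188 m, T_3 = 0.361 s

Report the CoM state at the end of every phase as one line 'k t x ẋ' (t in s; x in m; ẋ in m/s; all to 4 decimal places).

1 0.5700 0.3567 1.1774
2 0.8590 0.7391 1.7914
3 1.2200 1.8399 5.4535

phase 1: p=0.0762, T=0.570, ωT=2.416116, cosh=5.645766, sinh=5.556499; start (x,ẋ)=(0.116600, 0.040000) → end (x,ẋ)=(0.356724, 1.177367)
phase 2: p=0.4152, T=0.289, ωT=1.225013, cosh=1.848982, sinh=1.555229; start (x,ẋ)=(0.356724, 1.177367) → end (x,ẋ)=(0.739058, 1.791437)
phase 3: p=0.6188, T=0.361, ωT=1.530207, cosh=2.417811, sinh=2.201321; start (x,ẋ)=(0.739058, 1.791437) → end (x,ẋ)=(1.839901, 5.453478)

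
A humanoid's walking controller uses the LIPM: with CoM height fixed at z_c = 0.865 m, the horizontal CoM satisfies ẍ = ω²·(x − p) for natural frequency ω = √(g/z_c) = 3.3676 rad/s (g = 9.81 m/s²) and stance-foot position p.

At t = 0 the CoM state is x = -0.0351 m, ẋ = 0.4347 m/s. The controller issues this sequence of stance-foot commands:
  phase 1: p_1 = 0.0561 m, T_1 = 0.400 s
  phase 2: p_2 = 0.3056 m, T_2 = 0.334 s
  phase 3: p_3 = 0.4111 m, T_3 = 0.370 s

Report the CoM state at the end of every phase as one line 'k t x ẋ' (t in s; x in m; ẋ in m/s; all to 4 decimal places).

1 0.4000 0.1003 0.3418
2 0.7340 0.0960 -0.3705
3 1.1040 -0.3574 -2.3894

phase 1: p=0.0561, T=0.400, ωT=1.347040, cosh=2.053017, sinh=1.793008; start (x,ẋ)=(-0.035100, 0.434700) → end (x,ẋ)=(0.100312, 0.341769)
phase 2: p=0.3056, T=0.334, ωT=1.124778, cosh=1.702129, sinh=1.377405; start (x,ẋ)=(0.100312, 0.341769) → end (x,ẋ)=(0.095962, -0.370505)
phase 3: p=0.4111, T=0.370, ωT=1.246012, cosh=1.882050, sinh=1.594401; start (x,ẋ)=(0.095962, -0.370505) → end (x,ẋ)=(-0.357423, -2.389382)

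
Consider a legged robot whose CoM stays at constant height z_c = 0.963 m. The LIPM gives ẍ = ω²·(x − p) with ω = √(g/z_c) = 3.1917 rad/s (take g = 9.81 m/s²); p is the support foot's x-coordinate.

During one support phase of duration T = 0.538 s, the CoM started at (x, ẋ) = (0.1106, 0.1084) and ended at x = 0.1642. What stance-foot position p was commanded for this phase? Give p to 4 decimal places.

p = 0.1308

ωT = 3.1917·0.538 = 1.717135; cosh(ωT) = 2.874065, sinh(ωT) = 2.694485
x(T) = p + (x₀−p)·cosh(ωT) + (ẋ₀/ω)·sinh(ωT) ⇒ p·(1 − cosh) = x(T) − x₀·cosh − (ẋ₀/ω)·sinh
numerator   = 0.1642 − (0.1106)·2.874065 − (0.1084/3.1917)·2.694485 = -0.245185
denominator = 1 − 2.874065 = -1.874065
p = -0.245185 / -1.874065 = 0.1308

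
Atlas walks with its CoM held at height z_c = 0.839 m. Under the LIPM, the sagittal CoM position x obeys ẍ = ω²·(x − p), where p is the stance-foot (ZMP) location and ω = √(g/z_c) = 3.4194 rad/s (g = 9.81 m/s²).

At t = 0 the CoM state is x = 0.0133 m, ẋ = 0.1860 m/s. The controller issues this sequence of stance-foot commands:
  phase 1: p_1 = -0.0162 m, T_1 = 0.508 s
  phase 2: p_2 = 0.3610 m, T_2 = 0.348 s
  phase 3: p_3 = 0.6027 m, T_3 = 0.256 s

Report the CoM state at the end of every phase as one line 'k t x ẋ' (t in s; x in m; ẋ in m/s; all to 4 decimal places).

1 0.5080 0.2199 0.8223
2 0.8560 0.4663 0.7569
3 1.1120 0.6301 0.6034

phase 1: p=-0.0162, T=0.508, ωT=1.737055, cosh=2.928314, sinh=2.752276; start (x,ẋ)=(0.013300, 0.186000) → end (x,ẋ)=(0.219897, 0.822295)
phase 2: p=0.3610, T=0.348, ωT=1.189951, cosh=1.795578, sinh=1.491342; start (x,ẋ)=(0.219897, 0.822295) → end (x,ẋ)=(0.466275, 0.756939)
phase 3: p=0.6027, T=0.256, ωT=0.875366, cosh=1.408232, sinh=0.991523; start (x,ẋ)=(0.466275, 0.756939) → end (x,ẋ)=(0.630071, 0.603409)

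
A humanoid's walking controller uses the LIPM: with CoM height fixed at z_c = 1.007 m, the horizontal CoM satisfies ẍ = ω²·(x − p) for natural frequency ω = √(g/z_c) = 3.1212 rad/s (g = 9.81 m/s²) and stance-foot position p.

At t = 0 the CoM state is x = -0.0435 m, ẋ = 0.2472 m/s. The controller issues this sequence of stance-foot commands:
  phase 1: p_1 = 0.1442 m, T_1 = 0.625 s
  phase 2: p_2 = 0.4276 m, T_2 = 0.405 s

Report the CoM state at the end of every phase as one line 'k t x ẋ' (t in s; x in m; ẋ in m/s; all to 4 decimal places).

phase 1: p=0.1442, T=0.625, ωT=1.950750, cosh=3.588064, sinh=3.445897; start (x,ẋ)=(-0.043500, 0.247200) → end (x,ẋ)=(-0.256364, -1.131807)
phase 2: p=0.4276, T=0.405, ωT=1.264086, cosh=1.911177, sinh=1.628679; start (x,ẋ)=(-0.256364, -1.131807) → end (x,ẋ)=(-1.470165, -5.639966)

1 0.6250 -0.2564 -1.1318
2 1.0300 -1.4702 -5.6400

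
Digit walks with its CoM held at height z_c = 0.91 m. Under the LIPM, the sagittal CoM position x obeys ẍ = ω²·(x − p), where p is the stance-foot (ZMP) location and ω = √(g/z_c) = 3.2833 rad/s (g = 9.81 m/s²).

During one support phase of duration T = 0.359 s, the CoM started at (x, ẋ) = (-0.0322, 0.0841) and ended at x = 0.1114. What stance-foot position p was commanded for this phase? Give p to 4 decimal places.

ωT = 3.2833·0.359 = 1.178705; cosh(ωT) = 1.778919, sinh(ωT) = 1.471242
x(T) = p + (x₀−p)·cosh(ωT) + (ẋ₀/ω)·sinh(ωT) ⇒ p·(1 − cosh) = x(T) − x₀·cosh − (ẋ₀/ω)·sinh
numerator   = 0.1114 − (-0.0322)·1.778919 − (0.0841/3.2833)·1.471242 = 0.130996
denominator = 1 − 1.778919 = -0.778919
p = 0.130996 / -0.778919 = -0.1682

p = -0.1682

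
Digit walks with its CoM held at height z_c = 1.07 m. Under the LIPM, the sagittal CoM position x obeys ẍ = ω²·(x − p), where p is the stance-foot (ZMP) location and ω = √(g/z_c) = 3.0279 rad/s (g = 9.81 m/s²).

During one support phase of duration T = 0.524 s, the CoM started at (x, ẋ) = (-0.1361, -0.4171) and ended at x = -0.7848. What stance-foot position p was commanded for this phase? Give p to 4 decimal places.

ωT = 3.0279·0.524 = 1.586620; cosh(ωT) = 2.545908, sinh(ωT) = 2.341292
x(T) = p + (x₀−p)·cosh(ωT) + (ẋ₀/ω)·sinh(ωT) ⇒ p·(1 − cosh) = x(T) − x₀·cosh − (ẋ₀/ω)·sinh
numerator   = -0.7848 − (-0.1361)·2.545908 − (-0.4171/3.0279)·2.341292 = -0.115784
denominator = 1 − 2.545908 = -1.545908
p = -0.115784 / -1.545908 = 0.0749

p = 0.0749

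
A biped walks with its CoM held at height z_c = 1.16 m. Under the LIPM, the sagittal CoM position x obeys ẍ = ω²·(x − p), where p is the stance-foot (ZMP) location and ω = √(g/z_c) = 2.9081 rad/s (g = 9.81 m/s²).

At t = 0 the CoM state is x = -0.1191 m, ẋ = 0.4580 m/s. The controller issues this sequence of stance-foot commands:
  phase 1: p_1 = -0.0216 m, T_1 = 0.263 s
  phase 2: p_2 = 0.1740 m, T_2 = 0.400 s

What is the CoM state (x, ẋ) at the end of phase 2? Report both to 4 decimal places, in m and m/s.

phase 1: p=-0.0216, T=0.263, ωT=0.764830, cosh=1.307021, sinh=0.841608; start (x,ẋ)=(-0.119100, 0.458000) → end (x,ẋ)=(-0.016489, 0.359986)
phase 2: p=0.1740, T=0.400, ωT=1.163240, cosh=1.756379, sinh=1.443907; start (x,ẋ)=(-0.016489, 0.359986) → end (x,ẋ)=(0.018167, -0.167594)

x = 0.0182, ẋ = -0.1676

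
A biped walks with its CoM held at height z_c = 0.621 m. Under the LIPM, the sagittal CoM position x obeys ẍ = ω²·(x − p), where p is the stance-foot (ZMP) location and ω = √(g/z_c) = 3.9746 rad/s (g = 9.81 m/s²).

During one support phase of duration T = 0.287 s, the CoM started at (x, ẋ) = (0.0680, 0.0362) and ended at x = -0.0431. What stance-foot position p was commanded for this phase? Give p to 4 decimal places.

ωT = 3.9746·0.287 = 1.140710; cosh(ωT) = 1.724291, sinh(ωT) = 1.404699
x(T) = p + (x₀−p)·cosh(ωT) + (ẋ₀/ω)·sinh(ωT) ⇒ p·(1 − cosh) = x(T) − x₀·cosh − (ẋ₀/ω)·sinh
numerator   = -0.0431 − (0.0680)·1.724291 − (0.0362/3.9746)·1.404699 = -0.173146
denominator = 1 − 1.724291 = -0.724291
p = -0.173146 / -0.724291 = 0.2391

p = 0.2391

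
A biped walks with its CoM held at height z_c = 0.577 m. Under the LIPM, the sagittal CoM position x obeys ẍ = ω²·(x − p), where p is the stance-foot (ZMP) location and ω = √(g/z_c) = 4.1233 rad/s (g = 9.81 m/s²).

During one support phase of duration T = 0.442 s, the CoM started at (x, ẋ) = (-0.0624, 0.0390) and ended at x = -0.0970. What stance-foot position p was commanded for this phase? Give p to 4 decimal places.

ωT = 4.1233·0.442 = 1.822499; cosh(ωT) = 3.174460, sinh(ωT) = 3.012839
x(T) = p + (x₀−p)·cosh(ωT) + (ẋ₀/ω)·sinh(ωT) ⇒ p·(1 − cosh) = x(T) − x₀·cosh − (ẋ₀/ω)·sinh
numerator   = -0.0970 − (-0.0624)·3.174460 − (0.0390/4.1233)·3.012839 = 0.072590
denominator = 1 − 3.174460 = -2.174460
p = 0.072590 / -2.174460 = -0.0334

p = -0.0334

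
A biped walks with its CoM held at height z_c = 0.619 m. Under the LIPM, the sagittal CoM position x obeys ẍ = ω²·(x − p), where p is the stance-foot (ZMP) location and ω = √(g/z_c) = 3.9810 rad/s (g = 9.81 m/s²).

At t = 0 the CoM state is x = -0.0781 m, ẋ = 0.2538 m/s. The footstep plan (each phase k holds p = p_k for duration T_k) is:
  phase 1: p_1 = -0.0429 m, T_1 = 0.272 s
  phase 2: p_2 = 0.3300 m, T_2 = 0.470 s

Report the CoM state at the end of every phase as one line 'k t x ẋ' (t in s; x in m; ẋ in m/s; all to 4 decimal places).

phase 1: p=-0.0429, T=0.272, ωT=1.082832, cosh=1.645833, sinh=1.307198; start (x,ẋ)=(-0.078100, 0.253800) → end (x,ẋ)=(-0.017496, 0.234533)
phase 2: p=0.3300, T=0.470, ωT=1.871070, cosh=3.324601, sinh=3.170642; start (x,ẋ)=(-0.017496, 0.234533) → end (x,ẋ)=(-0.638492, -3.606475)

1 0.2720 -0.0175 0.2345
2 0.7420 -0.6385 -3.6065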